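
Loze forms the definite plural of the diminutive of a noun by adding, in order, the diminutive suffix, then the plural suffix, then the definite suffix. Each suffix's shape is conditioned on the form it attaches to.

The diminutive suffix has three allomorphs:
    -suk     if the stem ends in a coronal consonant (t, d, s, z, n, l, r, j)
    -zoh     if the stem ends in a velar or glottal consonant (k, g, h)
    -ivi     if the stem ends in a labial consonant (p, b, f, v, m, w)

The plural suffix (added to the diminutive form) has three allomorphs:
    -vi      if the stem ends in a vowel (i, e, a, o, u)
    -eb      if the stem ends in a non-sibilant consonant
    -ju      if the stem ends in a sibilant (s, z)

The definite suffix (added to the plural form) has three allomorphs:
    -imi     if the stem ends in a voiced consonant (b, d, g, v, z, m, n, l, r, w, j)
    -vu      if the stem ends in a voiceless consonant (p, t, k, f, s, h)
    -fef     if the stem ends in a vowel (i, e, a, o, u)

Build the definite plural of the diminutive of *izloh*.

Since the final consonant of *izloh* is /h/ (velar/glottal), it takes -zoh, giving *izlohzoh*.
The diminutive form *izlohzoh* — final sound /h/ (a non-sibilant consonant) → -eb → *izlohzoheb*.
The plural form *izlohzoheb*: final sound = /b/, a voiced consonant → -imi → *izlohzohebimi*.

izlohzohebimi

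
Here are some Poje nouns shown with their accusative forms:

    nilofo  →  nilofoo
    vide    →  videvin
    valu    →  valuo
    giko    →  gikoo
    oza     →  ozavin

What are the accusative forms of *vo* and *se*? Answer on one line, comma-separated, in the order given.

voo, sevin

The alternation tracks the last vowel of the stem — -o when the last vowel of the stem is a rounded vowel (*nilofo*, *valu*, *giko*); -vin when the last vowel of the stem is an unrounded vowel (*vide*, *oza*).
The last vowel of *vo* is /o/, which is a rounded vowel, so the suffix is -o, giving *voo*.
*se* — last vowel /e/ (an unrounded vowel) → -vin → *sevin*.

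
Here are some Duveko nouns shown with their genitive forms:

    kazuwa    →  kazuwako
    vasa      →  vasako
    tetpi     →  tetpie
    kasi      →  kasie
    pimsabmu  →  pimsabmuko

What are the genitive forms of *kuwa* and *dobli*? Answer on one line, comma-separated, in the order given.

Looking at the last vowel of each stem: -e when the last vowel of the stem is a front vowel (*tetpi*, *kasi*); -ko when the last vowel of the stem is a back vowel (*kazuwa*, *vasa*, *pimsabmu*).
The last vowel of *kuwa* is /a/, which is a back vowel, so the suffix is -ko, giving *kuwako*.
The last vowel of *dobli* is /i/, which is a front vowel, so the suffix is -e, giving *doblie*.

kuwako, doblie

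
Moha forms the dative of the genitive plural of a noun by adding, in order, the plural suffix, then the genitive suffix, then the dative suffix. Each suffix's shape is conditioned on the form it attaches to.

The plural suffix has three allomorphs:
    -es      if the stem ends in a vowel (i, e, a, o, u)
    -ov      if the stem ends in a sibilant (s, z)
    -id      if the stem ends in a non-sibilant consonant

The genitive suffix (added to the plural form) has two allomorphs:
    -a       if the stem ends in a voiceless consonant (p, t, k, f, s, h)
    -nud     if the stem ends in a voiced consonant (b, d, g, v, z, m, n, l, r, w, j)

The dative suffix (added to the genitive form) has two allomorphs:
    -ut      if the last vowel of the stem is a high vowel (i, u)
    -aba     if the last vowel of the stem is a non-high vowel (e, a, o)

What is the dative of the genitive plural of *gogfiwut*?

gogfiwutidnudut

The final sound of *gogfiwut* is /t/, which is a non-sibilant consonant, so the plural suffix is -id, giving *gogfiwutid*.
The plural form *gogfiwutid* — final consonant /d/ (voiced) → -nud → *gogfiwutidnud*.
The genitive form *gogfiwutidnud* — last vowel /u/ (a high vowel) → -ut → *gogfiwutidnudut*.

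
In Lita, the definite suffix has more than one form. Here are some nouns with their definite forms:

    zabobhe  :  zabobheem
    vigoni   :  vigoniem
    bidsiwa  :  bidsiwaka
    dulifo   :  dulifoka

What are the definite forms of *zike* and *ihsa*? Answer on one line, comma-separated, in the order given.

zikeem, ihsaka

Looking at the last vowel of each stem: -em when the last vowel of the stem is a front vowel (*zabobhe*, *vigoni*); -ka when the last vowel of the stem is a back vowel (*bidsiwa*, *dulifo*).
The last vowel of *zike* is /e/, which is a front vowel, so the suffix is -em, giving *zikeem*.
*ihsa*: last vowel = /a/, a back vowel → -ka → *ihsaka*.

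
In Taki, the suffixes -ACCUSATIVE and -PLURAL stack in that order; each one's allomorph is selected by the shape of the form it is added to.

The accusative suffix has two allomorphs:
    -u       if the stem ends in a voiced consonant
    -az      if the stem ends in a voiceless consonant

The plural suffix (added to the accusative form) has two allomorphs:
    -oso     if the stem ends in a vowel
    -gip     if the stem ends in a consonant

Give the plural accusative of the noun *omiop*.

omiopazgip

Since the final consonant of *omiop* is /p/ (voiceless), it takes -az, giving *omiopaz*.
Since the final sound of the accusative form *omiopaz* is /z/ (a consonant), it takes -gip, giving *omiopazgip*.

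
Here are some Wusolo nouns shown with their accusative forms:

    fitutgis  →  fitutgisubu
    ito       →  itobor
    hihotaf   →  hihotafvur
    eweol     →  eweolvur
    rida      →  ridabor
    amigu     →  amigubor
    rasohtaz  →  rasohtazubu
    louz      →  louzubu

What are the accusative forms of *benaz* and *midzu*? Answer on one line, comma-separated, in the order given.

benazubu, midzubor

The alternation tracks the final sound of the stem — -ubu when the stem ends in a sibilant (*fitutgis*, *rasohtaz*, *louz*); -vur when the stem ends in a non-sibilant consonant (*hihotaf*, *eweol*); -bor when the stem ends in a vowel (*ito*, *rida*, *amigu*).
*benaz* — final sound /z/ (a sibilant) → -ubu → *benazubu*.
*midzu* — final sound /u/ (a vowel) → -bor → *midzubor*.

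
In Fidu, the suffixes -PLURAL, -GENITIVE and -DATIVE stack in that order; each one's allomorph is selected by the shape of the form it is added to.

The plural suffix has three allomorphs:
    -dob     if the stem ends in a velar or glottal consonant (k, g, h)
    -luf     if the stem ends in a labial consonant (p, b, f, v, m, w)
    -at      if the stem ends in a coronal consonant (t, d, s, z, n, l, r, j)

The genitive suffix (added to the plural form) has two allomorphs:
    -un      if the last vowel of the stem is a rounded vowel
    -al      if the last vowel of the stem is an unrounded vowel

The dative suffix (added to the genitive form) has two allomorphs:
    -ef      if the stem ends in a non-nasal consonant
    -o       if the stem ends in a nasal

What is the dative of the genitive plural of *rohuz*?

Since the final consonant of *rohuz* is /z/ (coronal), it takes -at, giving *rohuzat*.
The plural form *rohuzat* — last vowel /a/ (an unrounded vowel) → -al → *rohuzatal*.
The genitive form *rohuzatal*: final consonant = /l/, non-nasal → -ef → *rohuzatalef*.

rohuzatalef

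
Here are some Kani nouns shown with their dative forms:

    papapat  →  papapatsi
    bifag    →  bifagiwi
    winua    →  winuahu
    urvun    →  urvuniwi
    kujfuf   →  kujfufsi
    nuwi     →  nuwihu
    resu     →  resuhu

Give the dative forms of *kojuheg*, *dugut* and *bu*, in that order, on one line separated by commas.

The pattern is voicing of the final sound: -si when the stem ends in a voiceless consonant (*papapat*, *kujfuf*); -iwi when the stem ends in a voiced consonant (*bifag*, *urvun*); -hu when the stem ends in a vowel (*winua*, *nuwi*, *resu*).
*kojuheg*: final sound = /g/, a voiced consonant → -iwi → *kojuhegiwi*.
Since the final sound of *dugut* is /t/ (a voiceless consonant), it takes -si, giving *dugutsi*.
*bu*: final sound = /u/, a vowel → -hu → *buhu*.

kojuhegiwi, dugutsi, buhu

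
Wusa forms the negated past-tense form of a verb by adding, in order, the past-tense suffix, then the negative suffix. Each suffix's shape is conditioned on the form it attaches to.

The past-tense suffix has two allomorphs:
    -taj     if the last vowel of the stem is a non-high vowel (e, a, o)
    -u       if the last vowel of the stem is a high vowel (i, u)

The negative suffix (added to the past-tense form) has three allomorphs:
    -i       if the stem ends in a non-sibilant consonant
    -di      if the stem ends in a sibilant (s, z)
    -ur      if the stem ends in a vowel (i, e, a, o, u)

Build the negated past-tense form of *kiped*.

kipedtaji

Since the last vowel of *kiped* is /e/ (a non-high vowel), it takes -taj, giving *kipedtaj*.
Since the final sound of the past-tense form *kipedtaj* is /j/ (a non-sibilant consonant), it takes -i, giving *kipedtaji*.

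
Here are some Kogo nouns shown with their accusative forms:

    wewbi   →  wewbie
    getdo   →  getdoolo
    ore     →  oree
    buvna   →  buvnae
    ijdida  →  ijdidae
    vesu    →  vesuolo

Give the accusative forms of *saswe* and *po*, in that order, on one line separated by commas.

saswee, poolo

The suffix is conditioned by the last vowel: -olo when the last vowel of the stem is a rounded vowel (*getdo*, *vesu*); -e when the last vowel of the stem is an unrounded vowel (*wewbi*, *ore*, *buvna*, *ijdida*).
The last vowel of *saswe* is /e/, which is an unrounded vowel, so the suffix is -e, giving *saswee*.
*po*: last vowel = /o/, a rounded vowel → -olo → *poolo*.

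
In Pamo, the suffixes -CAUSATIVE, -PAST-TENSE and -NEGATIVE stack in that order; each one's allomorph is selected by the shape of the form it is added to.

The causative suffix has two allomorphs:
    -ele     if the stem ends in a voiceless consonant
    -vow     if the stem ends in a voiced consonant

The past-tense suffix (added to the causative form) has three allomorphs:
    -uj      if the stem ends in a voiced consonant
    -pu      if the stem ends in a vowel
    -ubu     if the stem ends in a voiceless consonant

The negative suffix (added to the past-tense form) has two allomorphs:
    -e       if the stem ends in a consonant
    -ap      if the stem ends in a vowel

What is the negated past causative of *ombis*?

ombiselepuap

The final consonant of *ombis* is /s/, which is voiceless, so the causative suffix is -ele, giving *ombisele*.
The final sound of the causative form *ombisele* is /e/, which is a vowel, so the past-tense suffix is -pu, giving *ombiselepu*.
The final sound of the past-tense form *ombiselepu* is /u/, which is a vowel, so the negative suffix is -ap, giving *ombiselepuap*.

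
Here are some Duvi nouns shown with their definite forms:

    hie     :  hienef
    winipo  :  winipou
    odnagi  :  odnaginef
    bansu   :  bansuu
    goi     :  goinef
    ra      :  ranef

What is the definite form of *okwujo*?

okwujou

The alternation tracks the last vowel of the stem — -u when the last vowel of the stem is a rounded vowel (*winipo*, *bansu*); -nef when the last vowel of the stem is an unrounded vowel (*hie*, *odnagi*, *goi*, *ra*).
Since the last vowel of *okwujo* is /o/ (a rounded vowel), it takes -u, giving *okwujou*.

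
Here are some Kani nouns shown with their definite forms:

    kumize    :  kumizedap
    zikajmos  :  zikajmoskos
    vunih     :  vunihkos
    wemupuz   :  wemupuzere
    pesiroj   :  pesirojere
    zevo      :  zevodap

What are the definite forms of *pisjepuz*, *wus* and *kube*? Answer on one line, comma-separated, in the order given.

The pattern is voicing of the final sound: -kos when the stem ends in a voiceless consonant (*zikajmos*, *vunih*); -ere when the stem ends in a voiced consonant (*wemupuz*, *pesiroj*); -dap when the stem ends in a vowel (*kumize*, *zevo*).
*pisjepuz* — final sound /z/ (a voiced consonant) → -ere → *pisjepuzere*.
*wus*: final sound = /s/, a voiceless consonant → -kos → *wuskos*.
*kube*: final sound = /e/, a vowel → -dap → *kubedap*.

pisjepuzere, wuskos, kubedap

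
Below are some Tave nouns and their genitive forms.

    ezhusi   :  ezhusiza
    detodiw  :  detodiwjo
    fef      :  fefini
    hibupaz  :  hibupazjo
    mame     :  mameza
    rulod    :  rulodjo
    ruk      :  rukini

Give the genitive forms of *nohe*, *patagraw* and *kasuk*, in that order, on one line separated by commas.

The alternation tracks the final sound of the stem — -ini when the stem ends in a voiceless consonant (*fef*, *ruk*); -jo when the stem ends in a voiced consonant (*detodiw*, *hibupaz*, *rulod*); -za when the stem ends in a vowel (*ezhusi*, *mame*).
*nohe*: final sound = /e/, a vowel → -za → *noheza*.
*patagraw* — final sound /w/ (a voiced consonant) → -jo → *patagrawjo*.
*kasuk* — final sound /k/ (a voiceless consonant) → -ini → *kasukini*.

noheza, patagrawjo, kasukini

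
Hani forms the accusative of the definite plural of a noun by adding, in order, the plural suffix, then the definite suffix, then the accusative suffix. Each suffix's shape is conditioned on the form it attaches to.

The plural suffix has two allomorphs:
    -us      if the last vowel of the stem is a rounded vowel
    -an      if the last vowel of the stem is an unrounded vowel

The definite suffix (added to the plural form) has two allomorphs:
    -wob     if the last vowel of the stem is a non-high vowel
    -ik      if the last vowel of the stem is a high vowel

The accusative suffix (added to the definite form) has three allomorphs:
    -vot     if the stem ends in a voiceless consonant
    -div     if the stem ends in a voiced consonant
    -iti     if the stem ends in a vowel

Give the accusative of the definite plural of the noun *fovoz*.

fovozusikvot

The last vowel of *fovoz* is /o/, which is a rounded vowel, so the plural suffix is -us, giving *fovozus*.
The last vowel of the plural form *fovozus* is /u/, which is a high vowel, so the definite suffix is -ik, giving *fovozusik*.
The definite form *fovozusik* — final sound /k/ (a voiceless consonant) → -vot → *fovozusikvot*.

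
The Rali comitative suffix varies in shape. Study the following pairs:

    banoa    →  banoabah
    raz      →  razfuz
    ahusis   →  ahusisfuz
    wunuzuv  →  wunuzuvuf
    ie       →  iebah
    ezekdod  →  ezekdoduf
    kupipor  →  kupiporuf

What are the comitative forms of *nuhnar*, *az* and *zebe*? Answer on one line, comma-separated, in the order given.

The suffix is conditioned by the final sound: -fuz when the stem ends in a sibilant (*raz*, *ahusis*); -uf when the stem ends in a non-sibilant consonant (*wunuzuv*, *ezekdod*, *kupipor*); -bah when the stem ends in a vowel (*banoa*, *ie*).
The final sound of *nuhnar* is /r/, which is a non-sibilant consonant, so the suffix is -uf, giving *nuhnaruf*.
*az*: final sound = /z/, a sibilant → -fuz → *azfuz*.
Since the final sound of *zebe* is /e/ (a vowel), it takes -bah, giving *zebebah*.

nuhnaruf, azfuz, zebebah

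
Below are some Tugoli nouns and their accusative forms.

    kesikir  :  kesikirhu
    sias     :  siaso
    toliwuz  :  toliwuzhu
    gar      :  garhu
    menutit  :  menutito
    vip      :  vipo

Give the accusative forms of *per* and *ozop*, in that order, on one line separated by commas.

perhu, ozopo

The alternation tracks the final consonant of the stem — -o when the stem ends in a voiceless consonant (*sias*, *menutit*, *vip*); -hu when the stem ends in a voiced consonant (*kesikir*, *toliwuz*, *gar*).
Since the final consonant of *per* is /r/ (voiced), it takes -hu, giving *perhu*.
Since the final consonant of *ozop* is /p/ (voiceless), it takes -o, giving *ozopo*.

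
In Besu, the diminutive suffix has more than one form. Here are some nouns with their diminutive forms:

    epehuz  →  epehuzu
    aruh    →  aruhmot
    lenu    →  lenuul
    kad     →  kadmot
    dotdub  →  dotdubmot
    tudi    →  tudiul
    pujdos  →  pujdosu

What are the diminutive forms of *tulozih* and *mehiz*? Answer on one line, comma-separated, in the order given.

The alternation tracks the final sound of the stem — -u when the stem ends in a sibilant (*epehuz*, *pujdos*); -mot when the stem ends in a non-sibilant consonant (*aruh*, *kad*, *dotdub*); -ul when the stem ends in a vowel (*lenu*, *tudi*).
The final sound of *tulozih* is /h/, which is a non-sibilant consonant, so the suffix is -mot, giving *tulozihmot*.
*mehiz* — final sound /z/ (a sibilant) → -u → *mehizu*.

tulozihmot, mehizu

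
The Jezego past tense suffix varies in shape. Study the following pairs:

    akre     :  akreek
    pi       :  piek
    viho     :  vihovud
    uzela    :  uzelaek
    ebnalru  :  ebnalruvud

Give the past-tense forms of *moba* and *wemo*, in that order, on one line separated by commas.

mobaek, wemovud

The pattern is rounding harmony: -vud when the last vowel of the stem is a rounded vowel (*viho*, *ebnalru*); -ek when the last vowel of the stem is an unrounded vowel (*akre*, *pi*, *uzela*).
*moba* — last vowel /a/ (an unrounded vowel) → -ek → *mobaek*.
*wemo* — last vowel /o/ (a rounded vowel) → -vud → *wemovud*.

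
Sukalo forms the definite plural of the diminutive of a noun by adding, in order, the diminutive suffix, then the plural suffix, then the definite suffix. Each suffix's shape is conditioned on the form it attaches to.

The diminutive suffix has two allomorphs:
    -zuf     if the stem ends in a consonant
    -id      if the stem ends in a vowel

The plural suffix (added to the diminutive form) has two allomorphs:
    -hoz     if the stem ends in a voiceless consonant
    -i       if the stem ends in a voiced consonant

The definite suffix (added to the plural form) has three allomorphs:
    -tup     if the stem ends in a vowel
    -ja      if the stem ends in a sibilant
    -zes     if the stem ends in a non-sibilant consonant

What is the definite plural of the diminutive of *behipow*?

*behipow* — final sound /w/ (a consonant) → -zuf → *behipowzuf*.
The diminutive form *behipowzuf* — final consonant /f/ (voiceless) → -hoz → *behipowzufhoz*.
The plural form *behipowzufhoz*: final sound = /z/, a sibilant → -ja → *behipowzufhozja*.

behipowzufhozja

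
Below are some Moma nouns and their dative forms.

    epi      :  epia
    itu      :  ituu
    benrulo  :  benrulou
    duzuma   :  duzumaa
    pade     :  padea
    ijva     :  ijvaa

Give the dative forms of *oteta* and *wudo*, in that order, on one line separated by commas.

The suffix is conditioned by the last vowel: -u when the last vowel of the stem is a rounded vowel (*itu*, *benrulo*); -a when the last vowel of the stem is an unrounded vowel (*epi*, *duzuma*, *pade*, *ijva*).
*oteta*: last vowel = /a/, an unrounded vowel → -a → *otetaa*.
*wudo* — last vowel /o/ (a rounded vowel) → -u → *wudou*.

otetaa, wudou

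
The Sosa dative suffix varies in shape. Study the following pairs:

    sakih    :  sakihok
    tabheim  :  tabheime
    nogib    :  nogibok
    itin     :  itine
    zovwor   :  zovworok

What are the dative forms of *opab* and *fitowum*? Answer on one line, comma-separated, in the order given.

The alternation tracks the final consonant of the stem — -e when the stem ends in a nasal (*tabheim*, *itin*); -ok when the stem ends in a non-nasal consonant (*sakih*, *nogib*, *zovwor*).
*opab*: final consonant = /b/, non-nasal → -ok → *opabok*.
*fitowum*: final consonant = /m/, a nasal → -e → *fitowume*.

opabok, fitowume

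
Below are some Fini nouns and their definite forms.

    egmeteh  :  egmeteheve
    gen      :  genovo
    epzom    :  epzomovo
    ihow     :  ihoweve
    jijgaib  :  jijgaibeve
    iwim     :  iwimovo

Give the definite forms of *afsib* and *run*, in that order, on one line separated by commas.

The pattern is nasality of the final consonant: -ovo when the stem ends in a nasal (*gen*, *epzom*, *iwim*); -eve when the stem ends in a non-nasal consonant (*egmeteh*, *ihow*, *jijgaib*).
Since the final consonant of *afsib* is /b/ (non-nasal), it takes -eve, giving *afsibeve*.
*run*: final consonant = /n/, a nasal → -ovo → *runovo*.

afsibeve, runovo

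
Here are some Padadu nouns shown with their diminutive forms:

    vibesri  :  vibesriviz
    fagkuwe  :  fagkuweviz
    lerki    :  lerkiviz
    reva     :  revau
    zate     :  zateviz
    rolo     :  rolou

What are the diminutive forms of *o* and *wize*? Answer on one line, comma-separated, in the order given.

ou, wizeviz

Looking at the last vowel of each stem: -viz when the last vowel of the stem is a front vowel (*vibesri*, *fagkuwe*, *lerki*, *zate*); -u when the last vowel of the stem is a back vowel (*reva*, *rolo*).
*o*: last vowel = /o/, a back vowel → -u → *ou*.
*wize*: last vowel = /e/, a front vowel → -viz → *wizeviz*.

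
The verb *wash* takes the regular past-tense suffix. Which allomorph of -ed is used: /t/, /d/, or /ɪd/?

/t/

The stem *wash* ends in a voiceless consonant other than /t/.
The -ed suffix is realized as /ɪd/ after /t, d/; as /t/ after other voiceless consonants; and as /d/ after other voiced sounds.
So -ed on *wash* is pronounced /t/.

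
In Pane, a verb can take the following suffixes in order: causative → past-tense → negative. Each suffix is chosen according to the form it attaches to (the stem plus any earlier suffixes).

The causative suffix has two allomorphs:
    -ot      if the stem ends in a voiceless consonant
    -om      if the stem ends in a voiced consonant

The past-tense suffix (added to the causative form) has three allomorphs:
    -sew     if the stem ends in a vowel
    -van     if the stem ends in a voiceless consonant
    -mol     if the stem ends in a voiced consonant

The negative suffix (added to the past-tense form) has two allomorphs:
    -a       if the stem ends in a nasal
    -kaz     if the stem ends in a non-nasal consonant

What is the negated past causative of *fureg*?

Since the final consonant of *fureg* is /g/ (voiced), it takes -om, giving *furegom*.
The final sound of the causative form *furegom* is /m/, which is a voiced consonant, so the past-tense suffix is -mol, giving *furegommol*.
The past-tense form *furegommol* — final consonant /l/ (non-nasal) → -kaz → *furegommolkaz*.

furegommolkaz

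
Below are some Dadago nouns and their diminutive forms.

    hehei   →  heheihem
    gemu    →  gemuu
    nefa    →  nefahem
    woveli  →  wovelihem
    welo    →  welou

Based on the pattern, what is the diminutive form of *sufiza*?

Looking at the last vowel of each stem: -u when the last vowel of the stem is a rounded vowel (*gemu*, *welo*); -hem when the last vowel of the stem is an unrounded vowel (*hehei*, *nefa*, *woveli*).
The last vowel of *sufiza* is /a/, which is an unrounded vowel, so the suffix is -hem, giving *sufizahem*.

sufizahem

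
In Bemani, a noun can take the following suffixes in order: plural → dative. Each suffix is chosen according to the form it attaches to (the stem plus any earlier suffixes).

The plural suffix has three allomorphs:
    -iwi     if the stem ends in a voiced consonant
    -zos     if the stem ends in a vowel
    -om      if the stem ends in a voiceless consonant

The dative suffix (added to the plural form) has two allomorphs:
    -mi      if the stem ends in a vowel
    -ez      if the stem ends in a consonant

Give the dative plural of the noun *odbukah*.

odbukahomez

Since the final sound of *odbukah* is /h/ (a voiceless consonant), it takes -om, giving *odbukahom*.
The final sound of the plural form *odbukahom* is /m/, which is a consonant, so the dative suffix is -ez, giving *odbukahomez*.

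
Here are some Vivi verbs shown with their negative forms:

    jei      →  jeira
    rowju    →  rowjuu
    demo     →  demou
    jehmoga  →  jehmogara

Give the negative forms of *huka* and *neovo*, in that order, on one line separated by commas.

hukara, neovou

Looking at the last vowel of each stem: -u when the last vowel of the stem is a rounded vowel (*rowju*, *demo*); -ra when the last vowel of the stem is an unrounded vowel (*jei*, *jehmoga*).
*huka* — last vowel /a/ (an unrounded vowel) → -ra → *hukara*.
Since the last vowel of *neovo* is /o/ (a rounded vowel), it takes -u, giving *neovou*.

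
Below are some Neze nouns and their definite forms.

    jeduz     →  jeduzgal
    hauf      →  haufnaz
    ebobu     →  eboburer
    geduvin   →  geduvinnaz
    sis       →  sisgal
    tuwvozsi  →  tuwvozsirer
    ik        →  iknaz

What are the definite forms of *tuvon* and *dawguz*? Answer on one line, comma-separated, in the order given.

tuvonnaz, dawguzgal

Looking at the final sound of each stem: -gal when the stem ends in a sibilant (*jeduz*, *sis*); -naz when the stem ends in a non-sibilant consonant (*hauf*, *geduvin*, *ik*); -rer when the stem ends in a vowel (*ebobu*, *tuwvozsi*).
Since the final sound of *tuvon* is /n/ (a non-sibilant consonant), it takes -naz, giving *tuvonnaz*.
*dawguz* — final sound /z/ (a sibilant) → -gal → *dawguzgal*.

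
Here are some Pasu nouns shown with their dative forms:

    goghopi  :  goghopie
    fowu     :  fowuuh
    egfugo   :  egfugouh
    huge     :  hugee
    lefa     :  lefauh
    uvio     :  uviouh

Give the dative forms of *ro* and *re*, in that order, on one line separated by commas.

The alternation tracks the last vowel of the stem — -e when the last vowel of the stem is a front vowel (*goghopi*, *huge*); -uh when the last vowel of the stem is a back vowel (*fowu*, *egfugo*, *lefa*, *uvio*).
Since the last vowel of *ro* is /o/ (a back vowel), it takes -uh, giving *rouh*.
*re*: last vowel = /e/, a front vowel → -e → *ree*.

rouh, ree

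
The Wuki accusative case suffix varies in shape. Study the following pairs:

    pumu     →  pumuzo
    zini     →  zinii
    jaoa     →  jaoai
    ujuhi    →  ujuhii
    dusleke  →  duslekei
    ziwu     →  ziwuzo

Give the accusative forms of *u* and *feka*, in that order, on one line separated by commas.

uzo, fekai

The pattern is rounding harmony: -zo when the last vowel of the stem is a rounded vowel (*pumu*, *ziwu*); -i when the last vowel of the stem is an unrounded vowel (*zini*, *jaoa*, *ujuhi*, *dusleke*).
*u* — last vowel /u/ (a rounded vowel) → -zo → *uzo*.
*feka*: last vowel = /a/, an unrounded vowel → -i → *fekai*.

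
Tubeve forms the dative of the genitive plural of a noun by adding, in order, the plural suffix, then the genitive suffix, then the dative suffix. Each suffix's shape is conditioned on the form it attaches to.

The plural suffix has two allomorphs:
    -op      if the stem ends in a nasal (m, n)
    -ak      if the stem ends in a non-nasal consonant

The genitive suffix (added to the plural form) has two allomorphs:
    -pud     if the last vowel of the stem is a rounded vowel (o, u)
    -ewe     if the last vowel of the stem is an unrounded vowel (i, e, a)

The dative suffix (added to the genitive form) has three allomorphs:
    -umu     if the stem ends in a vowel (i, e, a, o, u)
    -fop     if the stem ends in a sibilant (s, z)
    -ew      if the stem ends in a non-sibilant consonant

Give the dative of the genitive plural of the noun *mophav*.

mophavakeweumu

*mophav* — final consonant /v/ (non-nasal) → -ak → *mophavak*.
Since the last vowel of the plural form *mophavak* is /a/ (an unrounded vowel), it takes -ewe, giving *mophavakewe*.
The genitive form *mophavakewe*: final sound = /e/, a vowel → -umu → *mophavakeweumu*.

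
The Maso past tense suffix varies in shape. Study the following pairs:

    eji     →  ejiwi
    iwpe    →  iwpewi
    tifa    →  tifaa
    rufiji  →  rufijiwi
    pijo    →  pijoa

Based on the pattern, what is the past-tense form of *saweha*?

The pattern is front/back vowel harmony: -wi when the last vowel of the stem is a front vowel (*eji*, *iwpe*, *rufiji*); -a when the last vowel of the stem is a back vowel (*tifa*, *pijo*).
Since the last vowel of *saweha* is /a/ (a back vowel), it takes -a, giving *sawehaa*.

sawehaa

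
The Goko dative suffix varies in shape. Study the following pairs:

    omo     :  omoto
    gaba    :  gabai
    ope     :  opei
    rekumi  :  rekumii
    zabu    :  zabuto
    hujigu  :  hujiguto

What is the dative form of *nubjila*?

nubjilai

The pattern is rounding harmony: -to when the last vowel of the stem is a rounded vowel (*omo*, *zabu*, *hujigu*); -i when the last vowel of the stem is an unrounded vowel (*gaba*, *ope*, *rekumi*).
*nubjila*: last vowel = /a/, an unrounded vowel → -i → *nubjilai*.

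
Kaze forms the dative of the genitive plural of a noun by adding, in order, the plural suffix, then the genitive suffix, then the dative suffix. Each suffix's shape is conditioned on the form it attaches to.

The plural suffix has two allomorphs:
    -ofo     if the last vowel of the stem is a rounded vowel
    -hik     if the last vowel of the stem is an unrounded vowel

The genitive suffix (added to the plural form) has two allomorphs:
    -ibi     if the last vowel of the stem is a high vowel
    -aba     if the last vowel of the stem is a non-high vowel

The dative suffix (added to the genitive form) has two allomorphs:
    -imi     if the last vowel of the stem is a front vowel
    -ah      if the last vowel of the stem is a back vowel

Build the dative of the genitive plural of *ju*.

The last vowel of *ju* is /u/, which is a rounded vowel, so the plural suffix is -ofo, giving *juofo*.
The plural form *juofo*: last vowel = /o/, a non-high vowel → -aba → *juofoaba*.
The genitive form *juofoaba* — last vowel /a/ (a back vowel) → -ah → *juofoabaah*.

juofoabaah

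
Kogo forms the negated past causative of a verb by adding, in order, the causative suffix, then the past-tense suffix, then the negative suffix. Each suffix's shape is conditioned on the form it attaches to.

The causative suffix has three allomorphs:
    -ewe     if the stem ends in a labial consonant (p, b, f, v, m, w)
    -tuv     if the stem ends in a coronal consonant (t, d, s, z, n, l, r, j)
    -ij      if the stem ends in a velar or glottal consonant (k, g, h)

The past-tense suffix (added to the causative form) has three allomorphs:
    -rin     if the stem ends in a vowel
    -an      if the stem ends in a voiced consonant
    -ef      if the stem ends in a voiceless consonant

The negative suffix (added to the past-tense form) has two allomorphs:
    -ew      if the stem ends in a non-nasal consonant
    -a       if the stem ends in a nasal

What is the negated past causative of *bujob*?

Since the final consonant of *bujob* is /b/ (labial), it takes -ewe, giving *bujobewe*.
The causative form *bujobewe*: final sound = /e/, a vowel → -rin → *bujobewerin*.
The past-tense form *bujobewerin*: final consonant = /n/, a nasal → -a → *bujobewerina*.

bujobewerina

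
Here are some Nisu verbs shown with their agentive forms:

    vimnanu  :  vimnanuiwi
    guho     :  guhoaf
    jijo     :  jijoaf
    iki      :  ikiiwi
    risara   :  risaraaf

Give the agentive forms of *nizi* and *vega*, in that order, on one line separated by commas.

niziiwi, vegaaf

The alternation tracks the last vowel of the stem — -iwi when the last vowel of the stem is a high vowel (*vimnanu*, *iki*); -af when the last vowel of the stem is a non-high vowel (*guho*, *jijo*, *risara*).
The last vowel of *nizi* is /i/, which is a high vowel, so the suffix is -iwi, giving *niziiwi*.
The last vowel of *vega* is /a/, which is a non-high vowel, so the suffix is -af, giving *vegaaf*.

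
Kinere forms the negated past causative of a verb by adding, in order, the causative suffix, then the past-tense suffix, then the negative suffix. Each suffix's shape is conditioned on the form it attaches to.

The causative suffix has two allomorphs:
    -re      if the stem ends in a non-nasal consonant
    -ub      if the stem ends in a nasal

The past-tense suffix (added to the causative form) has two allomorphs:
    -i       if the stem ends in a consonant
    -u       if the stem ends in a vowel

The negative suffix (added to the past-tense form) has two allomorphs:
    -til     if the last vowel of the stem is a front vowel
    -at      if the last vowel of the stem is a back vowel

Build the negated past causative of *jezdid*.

jezdidreuat

The final consonant of *jezdid* is /d/, which is non-nasal, so the causative suffix is -re, giving *jezdidre*.
The causative form *jezdidre* — final sound /e/ (a vowel) → -u → *jezdidreu*.
The last vowel of the past-tense form *jezdidreu* is /u/, which is a back vowel, so the negative suffix is -at, giving *jezdidreuat*.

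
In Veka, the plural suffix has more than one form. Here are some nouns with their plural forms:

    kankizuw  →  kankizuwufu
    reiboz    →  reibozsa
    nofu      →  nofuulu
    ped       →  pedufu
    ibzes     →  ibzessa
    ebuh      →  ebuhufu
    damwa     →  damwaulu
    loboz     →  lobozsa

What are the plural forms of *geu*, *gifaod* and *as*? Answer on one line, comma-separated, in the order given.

The pattern is sibilance of the final sound: -sa when the stem ends in a sibilant (*reiboz*, *ibzes*, *loboz*); -ufu when the stem ends in a non-sibilant consonant (*kankizuw*, *ped*, *ebuh*); -ulu when the stem ends in a vowel (*nofu*, *damwa*).
*geu*: final sound = /u/, a vowel → -ulu → *geuulu*.
Since the final sound of *gifaod* is /d/ (a non-sibilant consonant), it takes -ufu, giving *gifaodufu*.
Since the final sound of *as* is /s/ (a sibilant), it takes -sa, giving *assa*.

geuulu, gifaodufu, assa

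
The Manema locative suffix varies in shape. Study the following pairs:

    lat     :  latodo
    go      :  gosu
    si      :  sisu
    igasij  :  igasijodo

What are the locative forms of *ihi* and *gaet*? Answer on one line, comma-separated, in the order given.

ihisu, gaetodo

Looking at the final sound of each stem: -odo when the stem ends in a consonant (*lat*, *igasij*); -su when the stem ends in a vowel (*go*, *si*).
Since the final sound of *ihi* is /i/ (a vowel), it takes -su, giving *ihisu*.
Since the final sound of *gaet* is /t/ (a consonant), it takes -odo, giving *gaetodo*.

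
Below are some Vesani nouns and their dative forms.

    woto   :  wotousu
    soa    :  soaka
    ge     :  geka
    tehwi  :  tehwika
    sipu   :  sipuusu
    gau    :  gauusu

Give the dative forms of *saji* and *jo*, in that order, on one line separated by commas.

sajika, jousu

The pattern is rounding harmony: -usu when the last vowel of the stem is a rounded vowel (*woto*, *sipu*, *gau*); -ka when the last vowel of the stem is an unrounded vowel (*soa*, *ge*, *tehwi*).
*saji* — last vowel /i/ (an unrounded vowel) → -ka → *sajika*.
Since the last vowel of *jo* is /o/ (a rounded vowel), it takes -usu, giving *jousu*.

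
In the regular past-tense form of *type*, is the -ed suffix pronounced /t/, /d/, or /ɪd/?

The stem *type* ends in a voiceless consonant other than /t/.
The -ed suffix is realized as /ɪd/ after /t, d/; as /t/ after other voiceless consonants; and as /d/ after other voiced sounds.
So -ed on *type* is pronounced /t/.

/t/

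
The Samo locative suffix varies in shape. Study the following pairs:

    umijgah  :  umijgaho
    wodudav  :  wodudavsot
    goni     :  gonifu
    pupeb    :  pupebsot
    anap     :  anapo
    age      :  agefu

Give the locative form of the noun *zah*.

The pattern is voicing of the final sound: -o when the stem ends in a voiceless consonant (*umijgah*, *anap*); -sot when the stem ends in a voiced consonant (*wodudav*, *pupeb*); -fu when the stem ends in a vowel (*goni*, *age*).
Since the final sound of *zah* is /h/ (a voiceless consonant), it takes -o, giving *zaho*.

zaho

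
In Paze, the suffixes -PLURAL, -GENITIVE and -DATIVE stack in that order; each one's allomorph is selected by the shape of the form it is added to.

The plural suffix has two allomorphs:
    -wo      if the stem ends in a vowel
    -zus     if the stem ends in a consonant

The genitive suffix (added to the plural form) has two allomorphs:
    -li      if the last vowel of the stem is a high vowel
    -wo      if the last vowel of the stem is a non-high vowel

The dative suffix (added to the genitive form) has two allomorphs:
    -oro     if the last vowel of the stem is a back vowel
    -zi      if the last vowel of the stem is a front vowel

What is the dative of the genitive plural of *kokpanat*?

*kokpanat* — final sound /t/ (a consonant) → -zus → *kokpanatzus*.
The last vowel of the plural form *kokpanatzus* is /u/, which is a high vowel, so the genitive suffix is -li, giving *kokpanatzusli*.
The last vowel of the genitive form *kokpanatzusli* is /i/, which is a front vowel, so the dative suffix is -zi, giving *kokpanatzuslizi*.

kokpanatzuslizi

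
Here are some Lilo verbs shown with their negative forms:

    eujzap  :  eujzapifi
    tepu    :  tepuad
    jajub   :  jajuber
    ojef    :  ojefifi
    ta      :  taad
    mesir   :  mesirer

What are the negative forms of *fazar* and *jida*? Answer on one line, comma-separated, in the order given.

fazarer, jidaad

Looking at the final sound of each stem: -ifi when the stem ends in a voiceless consonant (*eujzap*, *ojef*); -er when the stem ends in a voiced consonant (*jajub*, *mesir*); -ad when the stem ends in a vowel (*tepu*, *ta*).
*fazar*: final sound = /r/, a voiced consonant → -er → *fazarer*.
*jida* — final sound /a/ (a vowel) → -ad → *jidaad*.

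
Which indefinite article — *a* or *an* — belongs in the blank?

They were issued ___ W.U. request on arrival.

a

The indefinite article is chosen by the initial *sound* of the following word, not its spelling.
The initialism *W.U.* is read letter by letter; the first letter, W, is pronounced /ˈdʌbəl.juː/, which begins with a consonant sound.
So the article is *a*: They were issued a W.U. request on arrival.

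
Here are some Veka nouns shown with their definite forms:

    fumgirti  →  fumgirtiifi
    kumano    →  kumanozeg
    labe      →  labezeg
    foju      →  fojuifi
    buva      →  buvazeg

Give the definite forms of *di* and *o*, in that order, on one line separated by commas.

diifi, ozeg

Looking at the last vowel of each stem: -ifi when the last vowel of the stem is a high vowel (*fumgirti*, *foju*); -zeg when the last vowel of the stem is a non-high vowel (*kumano*, *labe*, *buva*).
*di* — last vowel /i/ (a high vowel) → -ifi → *diifi*.
Since the last vowel of *o* is /o/ (a non-high vowel), it takes -zeg, giving *ozeg*.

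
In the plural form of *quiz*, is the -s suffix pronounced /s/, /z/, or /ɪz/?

The stem *quiz* ends in a sibilant (/s, z, ʃ, ʒ, tʃ, dʒ/).
The plural suffix surfaces as /ɪz/ after sibilants, /s/ after other voiceless consonants, and /z/ after other voiced sounds.
So the plural -s on *quiz* is pronounced /ɪz/.

/ɪz/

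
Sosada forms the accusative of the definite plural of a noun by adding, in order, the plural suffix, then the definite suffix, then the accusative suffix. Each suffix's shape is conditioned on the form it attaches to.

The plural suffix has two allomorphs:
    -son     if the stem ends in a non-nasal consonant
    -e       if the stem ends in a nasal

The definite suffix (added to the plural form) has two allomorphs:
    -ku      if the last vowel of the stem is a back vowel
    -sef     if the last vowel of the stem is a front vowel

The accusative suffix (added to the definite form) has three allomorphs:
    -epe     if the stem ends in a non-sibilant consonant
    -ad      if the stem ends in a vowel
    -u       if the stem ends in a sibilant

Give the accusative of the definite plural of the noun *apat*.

apatsonkuad

Since the final consonant of *apat* is /t/ (non-nasal), it takes -son, giving *apatson*.
The last vowel of the plural form *apatson* is /o/, which is a back vowel, so the definite suffix is -ku, giving *apatsonku*.
Since the final sound of the definite form *apatsonku* is /u/ (a vowel), it takes -ad, giving *apatsonkuad*.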